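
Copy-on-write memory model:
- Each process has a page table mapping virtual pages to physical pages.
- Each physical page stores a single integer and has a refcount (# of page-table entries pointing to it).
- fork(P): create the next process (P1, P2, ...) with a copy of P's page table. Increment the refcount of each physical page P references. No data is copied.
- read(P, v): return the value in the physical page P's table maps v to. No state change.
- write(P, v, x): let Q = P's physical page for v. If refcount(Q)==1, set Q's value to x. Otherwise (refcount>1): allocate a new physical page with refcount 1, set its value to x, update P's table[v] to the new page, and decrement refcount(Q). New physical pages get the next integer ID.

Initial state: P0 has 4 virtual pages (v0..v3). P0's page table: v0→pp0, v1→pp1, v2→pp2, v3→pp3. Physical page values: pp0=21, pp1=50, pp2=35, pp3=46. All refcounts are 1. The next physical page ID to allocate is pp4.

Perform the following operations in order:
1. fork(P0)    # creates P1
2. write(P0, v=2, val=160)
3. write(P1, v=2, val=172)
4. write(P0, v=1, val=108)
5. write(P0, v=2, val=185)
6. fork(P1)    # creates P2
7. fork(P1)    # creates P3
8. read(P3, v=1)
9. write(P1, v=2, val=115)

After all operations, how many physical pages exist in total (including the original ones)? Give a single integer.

Answer: 7

Derivation:
Op 1: fork(P0) -> P1. 4 ppages; refcounts: pp0:2 pp1:2 pp2:2 pp3:2
Op 2: write(P0, v2, 160). refcount(pp2)=2>1 -> COPY to pp4. 5 ppages; refcounts: pp0:2 pp1:2 pp2:1 pp3:2 pp4:1
Op 3: write(P1, v2, 172). refcount(pp2)=1 -> write in place. 5 ppages; refcounts: pp0:2 pp1:2 pp2:1 pp3:2 pp4:1
Op 4: write(P0, v1, 108). refcount(pp1)=2>1 -> COPY to pp5. 6 ppages; refcounts: pp0:2 pp1:1 pp2:1 pp3:2 pp4:1 pp5:1
Op 5: write(P0, v2, 185). refcount(pp4)=1 -> write in place. 6 ppages; refcounts: pp0:2 pp1:1 pp2:1 pp3:2 pp4:1 pp5:1
Op 6: fork(P1) -> P2. 6 ppages; refcounts: pp0:3 pp1:2 pp2:2 pp3:3 pp4:1 pp5:1
Op 7: fork(P1) -> P3. 6 ppages; refcounts: pp0:4 pp1:3 pp2:3 pp3:4 pp4:1 pp5:1
Op 8: read(P3, v1) -> 50. No state change.
Op 9: write(P1, v2, 115). refcount(pp2)=3>1 -> COPY to pp6. 7 ppages; refcounts: pp0:4 pp1:3 pp2:2 pp3:4 pp4:1 pp5:1 pp6:1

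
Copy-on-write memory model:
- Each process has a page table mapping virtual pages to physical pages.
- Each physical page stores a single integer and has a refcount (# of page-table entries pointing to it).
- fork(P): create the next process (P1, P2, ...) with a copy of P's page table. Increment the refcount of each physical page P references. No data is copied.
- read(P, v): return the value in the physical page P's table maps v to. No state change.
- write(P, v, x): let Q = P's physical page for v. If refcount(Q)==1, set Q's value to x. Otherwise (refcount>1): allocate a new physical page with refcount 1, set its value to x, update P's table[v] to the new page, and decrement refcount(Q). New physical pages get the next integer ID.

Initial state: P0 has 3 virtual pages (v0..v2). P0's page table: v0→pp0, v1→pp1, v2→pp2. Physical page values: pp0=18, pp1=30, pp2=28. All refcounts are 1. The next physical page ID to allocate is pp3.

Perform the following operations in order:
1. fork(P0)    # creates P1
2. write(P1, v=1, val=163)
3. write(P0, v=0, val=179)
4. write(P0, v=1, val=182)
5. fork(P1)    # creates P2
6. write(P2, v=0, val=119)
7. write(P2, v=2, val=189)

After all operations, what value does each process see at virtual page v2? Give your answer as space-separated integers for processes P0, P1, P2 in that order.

Op 1: fork(P0) -> P1. 3 ppages; refcounts: pp0:2 pp1:2 pp2:2
Op 2: write(P1, v1, 163). refcount(pp1)=2>1 -> COPY to pp3. 4 ppages; refcounts: pp0:2 pp1:1 pp2:2 pp3:1
Op 3: write(P0, v0, 179). refcount(pp0)=2>1 -> COPY to pp4. 5 ppages; refcounts: pp0:1 pp1:1 pp2:2 pp3:1 pp4:1
Op 4: write(P0, v1, 182). refcount(pp1)=1 -> write in place. 5 ppages; refcounts: pp0:1 pp1:1 pp2:2 pp3:1 pp4:1
Op 5: fork(P1) -> P2. 5 ppages; refcounts: pp0:2 pp1:1 pp2:3 pp3:2 pp4:1
Op 6: write(P2, v0, 119). refcount(pp0)=2>1 -> COPY to pp5. 6 ppages; refcounts: pp0:1 pp1:1 pp2:3 pp3:2 pp4:1 pp5:1
Op 7: write(P2, v2, 189). refcount(pp2)=3>1 -> COPY to pp6. 7 ppages; refcounts: pp0:1 pp1:1 pp2:2 pp3:2 pp4:1 pp5:1 pp6:1
P0: v2 -> pp2 = 28
P1: v2 -> pp2 = 28
P2: v2 -> pp6 = 189

Answer: 28 28 189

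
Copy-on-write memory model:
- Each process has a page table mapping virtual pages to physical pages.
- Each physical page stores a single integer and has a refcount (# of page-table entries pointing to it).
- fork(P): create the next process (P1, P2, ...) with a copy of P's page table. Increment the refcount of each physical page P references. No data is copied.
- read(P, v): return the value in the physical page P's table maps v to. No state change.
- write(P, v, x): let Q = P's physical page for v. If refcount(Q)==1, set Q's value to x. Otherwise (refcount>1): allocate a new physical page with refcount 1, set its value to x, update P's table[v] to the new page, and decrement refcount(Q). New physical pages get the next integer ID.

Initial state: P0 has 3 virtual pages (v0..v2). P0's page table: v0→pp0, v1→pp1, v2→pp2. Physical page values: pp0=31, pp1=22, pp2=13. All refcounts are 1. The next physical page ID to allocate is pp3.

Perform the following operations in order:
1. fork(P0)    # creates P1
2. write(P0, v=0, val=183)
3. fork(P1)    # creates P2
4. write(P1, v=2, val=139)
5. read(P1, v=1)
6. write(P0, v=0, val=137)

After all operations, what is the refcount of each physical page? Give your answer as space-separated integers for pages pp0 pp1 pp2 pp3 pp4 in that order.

Answer: 2 3 2 1 1

Derivation:
Op 1: fork(P0) -> P1. 3 ppages; refcounts: pp0:2 pp1:2 pp2:2
Op 2: write(P0, v0, 183). refcount(pp0)=2>1 -> COPY to pp3. 4 ppages; refcounts: pp0:1 pp1:2 pp2:2 pp3:1
Op 3: fork(P1) -> P2. 4 ppages; refcounts: pp0:2 pp1:3 pp2:3 pp3:1
Op 4: write(P1, v2, 139). refcount(pp2)=3>1 -> COPY to pp4. 5 ppages; refcounts: pp0:2 pp1:3 pp2:2 pp3:1 pp4:1
Op 5: read(P1, v1) -> 22. No state change.
Op 6: write(P0, v0, 137). refcount(pp3)=1 -> write in place. 5 ppages; refcounts: pp0:2 pp1:3 pp2:2 pp3:1 pp4:1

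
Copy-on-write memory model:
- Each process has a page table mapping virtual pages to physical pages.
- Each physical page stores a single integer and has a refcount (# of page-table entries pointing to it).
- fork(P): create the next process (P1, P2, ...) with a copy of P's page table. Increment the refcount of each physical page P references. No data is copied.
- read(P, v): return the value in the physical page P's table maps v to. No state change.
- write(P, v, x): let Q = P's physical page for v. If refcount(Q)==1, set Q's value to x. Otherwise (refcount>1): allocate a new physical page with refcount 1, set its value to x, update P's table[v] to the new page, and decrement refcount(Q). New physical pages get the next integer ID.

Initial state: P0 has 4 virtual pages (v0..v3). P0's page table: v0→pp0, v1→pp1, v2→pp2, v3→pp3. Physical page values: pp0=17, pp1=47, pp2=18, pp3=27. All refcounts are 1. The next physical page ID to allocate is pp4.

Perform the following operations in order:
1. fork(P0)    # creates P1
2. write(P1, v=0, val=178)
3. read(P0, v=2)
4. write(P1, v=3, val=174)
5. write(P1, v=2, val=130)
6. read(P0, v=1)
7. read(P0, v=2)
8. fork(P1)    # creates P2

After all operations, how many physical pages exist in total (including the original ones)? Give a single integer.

Op 1: fork(P0) -> P1. 4 ppages; refcounts: pp0:2 pp1:2 pp2:2 pp3:2
Op 2: write(P1, v0, 178). refcount(pp0)=2>1 -> COPY to pp4. 5 ppages; refcounts: pp0:1 pp1:2 pp2:2 pp3:2 pp4:1
Op 3: read(P0, v2) -> 18. No state change.
Op 4: write(P1, v3, 174). refcount(pp3)=2>1 -> COPY to pp5. 6 ppages; refcounts: pp0:1 pp1:2 pp2:2 pp3:1 pp4:1 pp5:1
Op 5: write(P1, v2, 130). refcount(pp2)=2>1 -> COPY to pp6. 7 ppages; refcounts: pp0:1 pp1:2 pp2:1 pp3:1 pp4:1 pp5:1 pp6:1
Op 6: read(P0, v1) -> 47. No state change.
Op 7: read(P0, v2) -> 18. No state change.
Op 8: fork(P1) -> P2. 7 ppages; refcounts: pp0:1 pp1:3 pp2:1 pp3:1 pp4:2 pp5:2 pp6:2

Answer: 7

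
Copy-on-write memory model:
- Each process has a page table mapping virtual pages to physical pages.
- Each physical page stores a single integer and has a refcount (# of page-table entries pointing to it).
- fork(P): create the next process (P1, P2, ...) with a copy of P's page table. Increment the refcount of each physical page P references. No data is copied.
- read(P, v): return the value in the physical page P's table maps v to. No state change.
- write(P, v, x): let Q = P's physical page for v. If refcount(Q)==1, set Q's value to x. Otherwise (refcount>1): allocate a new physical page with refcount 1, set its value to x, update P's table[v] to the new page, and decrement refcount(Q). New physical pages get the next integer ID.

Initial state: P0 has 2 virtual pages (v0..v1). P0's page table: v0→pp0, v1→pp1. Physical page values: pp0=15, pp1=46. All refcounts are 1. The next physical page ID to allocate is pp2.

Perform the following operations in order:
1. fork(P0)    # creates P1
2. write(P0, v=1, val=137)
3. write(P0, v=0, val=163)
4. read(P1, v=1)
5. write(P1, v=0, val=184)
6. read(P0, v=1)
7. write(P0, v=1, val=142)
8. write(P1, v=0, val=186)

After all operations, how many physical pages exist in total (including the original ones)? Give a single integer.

Op 1: fork(P0) -> P1. 2 ppages; refcounts: pp0:2 pp1:2
Op 2: write(P0, v1, 137). refcount(pp1)=2>1 -> COPY to pp2. 3 ppages; refcounts: pp0:2 pp1:1 pp2:1
Op 3: write(P0, v0, 163). refcount(pp0)=2>1 -> COPY to pp3. 4 ppages; refcounts: pp0:1 pp1:1 pp2:1 pp3:1
Op 4: read(P1, v1) -> 46. No state change.
Op 5: write(P1, v0, 184). refcount(pp0)=1 -> write in place. 4 ppages; refcounts: pp0:1 pp1:1 pp2:1 pp3:1
Op 6: read(P0, v1) -> 137. No state change.
Op 7: write(P0, v1, 142). refcount(pp2)=1 -> write in place. 4 ppages; refcounts: pp0:1 pp1:1 pp2:1 pp3:1
Op 8: write(P1, v0, 186). refcount(pp0)=1 -> write in place. 4 ppages; refcounts: pp0:1 pp1:1 pp2:1 pp3:1

Answer: 4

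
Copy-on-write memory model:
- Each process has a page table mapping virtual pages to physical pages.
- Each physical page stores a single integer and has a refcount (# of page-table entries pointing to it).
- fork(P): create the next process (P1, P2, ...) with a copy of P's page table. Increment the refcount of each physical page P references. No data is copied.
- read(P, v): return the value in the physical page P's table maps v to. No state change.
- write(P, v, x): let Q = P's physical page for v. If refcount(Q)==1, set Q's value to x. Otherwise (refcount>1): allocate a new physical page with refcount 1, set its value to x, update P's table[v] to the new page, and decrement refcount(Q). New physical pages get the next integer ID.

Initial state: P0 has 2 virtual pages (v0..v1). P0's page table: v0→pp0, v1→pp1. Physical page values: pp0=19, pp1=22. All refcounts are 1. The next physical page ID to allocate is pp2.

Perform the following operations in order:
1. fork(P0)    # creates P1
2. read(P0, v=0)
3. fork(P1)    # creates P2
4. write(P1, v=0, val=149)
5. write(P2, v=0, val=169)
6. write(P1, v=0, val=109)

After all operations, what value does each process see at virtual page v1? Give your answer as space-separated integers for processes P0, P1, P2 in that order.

Op 1: fork(P0) -> P1. 2 ppages; refcounts: pp0:2 pp1:2
Op 2: read(P0, v0) -> 19. No state change.
Op 3: fork(P1) -> P2. 2 ppages; refcounts: pp0:3 pp1:3
Op 4: write(P1, v0, 149). refcount(pp0)=3>1 -> COPY to pp2. 3 ppages; refcounts: pp0:2 pp1:3 pp2:1
Op 5: write(P2, v0, 169). refcount(pp0)=2>1 -> COPY to pp3. 4 ppages; refcounts: pp0:1 pp1:3 pp2:1 pp3:1
Op 6: write(P1, v0, 109). refcount(pp2)=1 -> write in place. 4 ppages; refcounts: pp0:1 pp1:3 pp2:1 pp3:1
P0: v1 -> pp1 = 22
P1: v1 -> pp1 = 22
P2: v1 -> pp1 = 22

Answer: 22 22 22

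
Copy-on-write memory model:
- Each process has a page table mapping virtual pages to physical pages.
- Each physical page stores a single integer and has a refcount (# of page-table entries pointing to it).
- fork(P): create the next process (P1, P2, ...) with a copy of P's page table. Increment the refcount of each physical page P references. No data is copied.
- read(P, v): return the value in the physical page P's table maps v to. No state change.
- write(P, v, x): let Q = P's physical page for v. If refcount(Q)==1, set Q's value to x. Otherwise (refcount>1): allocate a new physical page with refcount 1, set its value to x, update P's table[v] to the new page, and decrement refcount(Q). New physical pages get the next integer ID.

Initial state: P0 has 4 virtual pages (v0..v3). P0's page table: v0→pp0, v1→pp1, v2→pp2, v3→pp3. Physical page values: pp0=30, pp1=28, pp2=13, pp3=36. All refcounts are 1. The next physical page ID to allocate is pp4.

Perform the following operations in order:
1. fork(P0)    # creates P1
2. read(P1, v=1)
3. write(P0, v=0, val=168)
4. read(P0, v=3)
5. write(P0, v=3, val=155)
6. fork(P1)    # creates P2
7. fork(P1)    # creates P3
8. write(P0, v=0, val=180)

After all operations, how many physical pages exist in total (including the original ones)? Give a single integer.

Op 1: fork(P0) -> P1. 4 ppages; refcounts: pp0:2 pp1:2 pp2:2 pp3:2
Op 2: read(P1, v1) -> 28. No state change.
Op 3: write(P0, v0, 168). refcount(pp0)=2>1 -> COPY to pp4. 5 ppages; refcounts: pp0:1 pp1:2 pp2:2 pp3:2 pp4:1
Op 4: read(P0, v3) -> 36. No state change.
Op 5: write(P0, v3, 155). refcount(pp3)=2>1 -> COPY to pp5. 6 ppages; refcounts: pp0:1 pp1:2 pp2:2 pp3:1 pp4:1 pp5:1
Op 6: fork(P1) -> P2. 6 ppages; refcounts: pp0:2 pp1:3 pp2:3 pp3:2 pp4:1 pp5:1
Op 7: fork(P1) -> P3. 6 ppages; refcounts: pp0:3 pp1:4 pp2:4 pp3:3 pp4:1 pp5:1
Op 8: write(P0, v0, 180). refcount(pp4)=1 -> write in place. 6 ppages; refcounts: pp0:3 pp1:4 pp2:4 pp3:3 pp4:1 pp5:1

Answer: 6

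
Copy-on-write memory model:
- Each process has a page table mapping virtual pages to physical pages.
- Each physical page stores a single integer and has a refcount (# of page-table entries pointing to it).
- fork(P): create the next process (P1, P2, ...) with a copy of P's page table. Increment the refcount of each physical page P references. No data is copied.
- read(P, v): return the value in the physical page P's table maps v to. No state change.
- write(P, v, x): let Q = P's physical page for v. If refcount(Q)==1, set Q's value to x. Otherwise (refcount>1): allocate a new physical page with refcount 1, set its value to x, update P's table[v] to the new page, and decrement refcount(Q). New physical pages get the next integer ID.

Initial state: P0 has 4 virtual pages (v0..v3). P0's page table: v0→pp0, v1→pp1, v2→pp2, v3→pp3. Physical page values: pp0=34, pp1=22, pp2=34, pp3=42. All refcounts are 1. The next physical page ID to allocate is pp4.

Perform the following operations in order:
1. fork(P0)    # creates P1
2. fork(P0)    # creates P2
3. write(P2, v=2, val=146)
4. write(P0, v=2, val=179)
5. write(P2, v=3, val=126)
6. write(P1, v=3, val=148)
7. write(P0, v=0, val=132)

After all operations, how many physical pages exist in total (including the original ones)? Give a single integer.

Op 1: fork(P0) -> P1. 4 ppages; refcounts: pp0:2 pp1:2 pp2:2 pp3:2
Op 2: fork(P0) -> P2. 4 ppages; refcounts: pp0:3 pp1:3 pp2:3 pp3:3
Op 3: write(P2, v2, 146). refcount(pp2)=3>1 -> COPY to pp4. 5 ppages; refcounts: pp0:3 pp1:3 pp2:2 pp3:3 pp4:1
Op 4: write(P0, v2, 179). refcount(pp2)=2>1 -> COPY to pp5. 6 ppages; refcounts: pp0:3 pp1:3 pp2:1 pp3:3 pp4:1 pp5:1
Op 5: write(P2, v3, 126). refcount(pp3)=3>1 -> COPY to pp6. 7 ppages; refcounts: pp0:3 pp1:3 pp2:1 pp3:2 pp4:1 pp5:1 pp6:1
Op 6: write(P1, v3, 148). refcount(pp3)=2>1 -> COPY to pp7. 8 ppages; refcounts: pp0:3 pp1:3 pp2:1 pp3:1 pp4:1 pp5:1 pp6:1 pp7:1
Op 7: write(P0, v0, 132). refcount(pp0)=3>1 -> COPY to pp8. 9 ppages; refcounts: pp0:2 pp1:3 pp2:1 pp3:1 pp4:1 pp5:1 pp6:1 pp7:1 pp8:1

Answer: 9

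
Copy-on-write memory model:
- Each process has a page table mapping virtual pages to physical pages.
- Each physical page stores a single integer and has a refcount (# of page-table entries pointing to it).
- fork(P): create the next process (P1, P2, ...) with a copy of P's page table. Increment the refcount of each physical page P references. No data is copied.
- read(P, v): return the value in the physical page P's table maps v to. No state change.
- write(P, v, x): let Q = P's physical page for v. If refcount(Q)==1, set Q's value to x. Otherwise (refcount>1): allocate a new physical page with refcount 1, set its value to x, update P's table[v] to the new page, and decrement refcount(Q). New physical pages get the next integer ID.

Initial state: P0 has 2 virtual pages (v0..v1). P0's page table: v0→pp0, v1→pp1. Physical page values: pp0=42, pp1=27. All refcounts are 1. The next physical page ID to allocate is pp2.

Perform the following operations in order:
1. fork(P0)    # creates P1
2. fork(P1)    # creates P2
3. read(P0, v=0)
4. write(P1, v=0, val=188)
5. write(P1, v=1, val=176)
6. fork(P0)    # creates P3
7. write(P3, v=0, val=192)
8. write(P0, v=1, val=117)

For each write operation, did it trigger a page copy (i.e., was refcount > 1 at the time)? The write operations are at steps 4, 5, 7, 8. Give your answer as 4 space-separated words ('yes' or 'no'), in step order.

Op 1: fork(P0) -> P1. 2 ppages; refcounts: pp0:2 pp1:2
Op 2: fork(P1) -> P2. 2 ppages; refcounts: pp0:3 pp1:3
Op 3: read(P0, v0) -> 42. No state change.
Op 4: write(P1, v0, 188). refcount(pp0)=3>1 -> COPY to pp2. 3 ppages; refcounts: pp0:2 pp1:3 pp2:1
Op 5: write(P1, v1, 176). refcount(pp1)=3>1 -> COPY to pp3. 4 ppages; refcounts: pp0:2 pp1:2 pp2:1 pp3:1
Op 6: fork(P0) -> P3. 4 ppages; refcounts: pp0:3 pp1:3 pp2:1 pp3:1
Op 7: write(P3, v0, 192). refcount(pp0)=3>1 -> COPY to pp4. 5 ppages; refcounts: pp0:2 pp1:3 pp2:1 pp3:1 pp4:1
Op 8: write(P0, v1, 117). refcount(pp1)=3>1 -> COPY to pp5. 6 ppages; refcounts: pp0:2 pp1:2 pp2:1 pp3:1 pp4:1 pp5:1

yes yes yes yes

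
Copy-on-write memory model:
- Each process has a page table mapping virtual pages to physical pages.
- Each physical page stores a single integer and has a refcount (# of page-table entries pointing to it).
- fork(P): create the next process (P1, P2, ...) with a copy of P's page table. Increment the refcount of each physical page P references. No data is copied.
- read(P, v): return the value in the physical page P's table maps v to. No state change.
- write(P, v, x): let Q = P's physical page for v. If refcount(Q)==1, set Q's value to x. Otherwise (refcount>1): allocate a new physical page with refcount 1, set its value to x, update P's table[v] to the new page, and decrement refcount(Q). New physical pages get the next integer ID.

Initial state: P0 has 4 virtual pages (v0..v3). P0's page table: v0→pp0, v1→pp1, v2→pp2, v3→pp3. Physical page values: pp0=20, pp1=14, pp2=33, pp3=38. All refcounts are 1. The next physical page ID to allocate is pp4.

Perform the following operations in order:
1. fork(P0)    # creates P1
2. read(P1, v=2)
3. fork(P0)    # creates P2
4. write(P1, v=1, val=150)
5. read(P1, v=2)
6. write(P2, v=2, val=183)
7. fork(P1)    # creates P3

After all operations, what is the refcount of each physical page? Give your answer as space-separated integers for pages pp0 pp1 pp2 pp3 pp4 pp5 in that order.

Answer: 4 2 3 4 2 1

Derivation:
Op 1: fork(P0) -> P1. 4 ppages; refcounts: pp0:2 pp1:2 pp2:2 pp3:2
Op 2: read(P1, v2) -> 33. No state change.
Op 3: fork(P0) -> P2. 4 ppages; refcounts: pp0:3 pp1:3 pp2:3 pp3:3
Op 4: write(P1, v1, 150). refcount(pp1)=3>1 -> COPY to pp4. 5 ppages; refcounts: pp0:3 pp1:2 pp2:3 pp3:3 pp4:1
Op 5: read(P1, v2) -> 33. No state change.
Op 6: write(P2, v2, 183). refcount(pp2)=3>1 -> COPY to pp5. 6 ppages; refcounts: pp0:3 pp1:2 pp2:2 pp3:3 pp4:1 pp5:1
Op 7: fork(P1) -> P3. 6 ppages; refcounts: pp0:4 pp1:2 pp2:3 pp3:4 pp4:2 pp5:1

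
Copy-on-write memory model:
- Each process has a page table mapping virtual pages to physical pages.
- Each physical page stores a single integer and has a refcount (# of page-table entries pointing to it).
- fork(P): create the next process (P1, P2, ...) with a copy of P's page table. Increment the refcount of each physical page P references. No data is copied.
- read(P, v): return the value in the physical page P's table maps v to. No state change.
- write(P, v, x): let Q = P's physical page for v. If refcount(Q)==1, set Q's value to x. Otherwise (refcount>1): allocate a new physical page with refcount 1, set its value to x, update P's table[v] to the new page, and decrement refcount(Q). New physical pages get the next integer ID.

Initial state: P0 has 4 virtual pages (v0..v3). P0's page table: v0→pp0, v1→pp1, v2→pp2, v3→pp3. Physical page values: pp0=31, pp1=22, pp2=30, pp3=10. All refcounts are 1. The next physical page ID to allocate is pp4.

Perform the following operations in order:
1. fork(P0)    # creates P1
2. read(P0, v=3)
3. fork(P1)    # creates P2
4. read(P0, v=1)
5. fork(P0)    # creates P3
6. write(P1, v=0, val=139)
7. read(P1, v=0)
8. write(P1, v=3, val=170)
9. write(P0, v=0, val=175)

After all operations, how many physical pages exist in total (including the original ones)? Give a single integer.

Answer: 7

Derivation:
Op 1: fork(P0) -> P1. 4 ppages; refcounts: pp0:2 pp1:2 pp2:2 pp3:2
Op 2: read(P0, v3) -> 10. No state change.
Op 3: fork(P1) -> P2. 4 ppages; refcounts: pp0:3 pp1:3 pp2:3 pp3:3
Op 4: read(P0, v1) -> 22. No state change.
Op 5: fork(P0) -> P3. 4 ppages; refcounts: pp0:4 pp1:4 pp2:4 pp3:4
Op 6: write(P1, v0, 139). refcount(pp0)=4>1 -> COPY to pp4. 5 ppages; refcounts: pp0:3 pp1:4 pp2:4 pp3:4 pp4:1
Op 7: read(P1, v0) -> 139. No state change.
Op 8: write(P1, v3, 170). refcount(pp3)=4>1 -> COPY to pp5. 6 ppages; refcounts: pp0:3 pp1:4 pp2:4 pp3:3 pp4:1 pp5:1
Op 9: write(P0, v0, 175). refcount(pp0)=3>1 -> COPY to pp6. 7 ppages; refcounts: pp0:2 pp1:4 pp2:4 pp3:3 pp4:1 pp5:1 pp6:1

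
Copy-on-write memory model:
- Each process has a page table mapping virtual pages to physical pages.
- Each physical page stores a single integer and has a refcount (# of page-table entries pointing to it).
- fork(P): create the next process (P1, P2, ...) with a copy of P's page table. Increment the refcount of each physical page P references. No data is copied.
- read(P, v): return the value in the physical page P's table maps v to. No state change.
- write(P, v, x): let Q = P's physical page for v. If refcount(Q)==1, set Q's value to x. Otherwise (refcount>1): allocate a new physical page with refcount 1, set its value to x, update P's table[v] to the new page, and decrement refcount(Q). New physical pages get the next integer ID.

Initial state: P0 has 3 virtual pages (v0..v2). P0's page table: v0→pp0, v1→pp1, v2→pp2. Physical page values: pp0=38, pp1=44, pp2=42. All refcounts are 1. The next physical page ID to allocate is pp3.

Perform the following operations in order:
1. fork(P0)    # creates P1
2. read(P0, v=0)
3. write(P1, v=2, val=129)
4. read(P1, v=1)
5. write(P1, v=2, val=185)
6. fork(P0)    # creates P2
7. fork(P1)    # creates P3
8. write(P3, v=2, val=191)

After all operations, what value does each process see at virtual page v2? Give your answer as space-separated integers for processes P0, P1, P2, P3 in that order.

Op 1: fork(P0) -> P1. 3 ppages; refcounts: pp0:2 pp1:2 pp2:2
Op 2: read(P0, v0) -> 38. No state change.
Op 3: write(P1, v2, 129). refcount(pp2)=2>1 -> COPY to pp3. 4 ppages; refcounts: pp0:2 pp1:2 pp2:1 pp3:1
Op 4: read(P1, v1) -> 44. No state change.
Op 5: write(P1, v2, 185). refcount(pp3)=1 -> write in place. 4 ppages; refcounts: pp0:2 pp1:2 pp2:1 pp3:1
Op 6: fork(P0) -> P2. 4 ppages; refcounts: pp0:3 pp1:3 pp2:2 pp3:1
Op 7: fork(P1) -> P3. 4 ppages; refcounts: pp0:4 pp1:4 pp2:2 pp3:2
Op 8: write(P3, v2, 191). refcount(pp3)=2>1 -> COPY to pp4. 5 ppages; refcounts: pp0:4 pp1:4 pp2:2 pp3:1 pp4:1
P0: v2 -> pp2 = 42
P1: v2 -> pp3 = 185
P2: v2 -> pp2 = 42
P3: v2 -> pp4 = 191

Answer: 42 185 42 191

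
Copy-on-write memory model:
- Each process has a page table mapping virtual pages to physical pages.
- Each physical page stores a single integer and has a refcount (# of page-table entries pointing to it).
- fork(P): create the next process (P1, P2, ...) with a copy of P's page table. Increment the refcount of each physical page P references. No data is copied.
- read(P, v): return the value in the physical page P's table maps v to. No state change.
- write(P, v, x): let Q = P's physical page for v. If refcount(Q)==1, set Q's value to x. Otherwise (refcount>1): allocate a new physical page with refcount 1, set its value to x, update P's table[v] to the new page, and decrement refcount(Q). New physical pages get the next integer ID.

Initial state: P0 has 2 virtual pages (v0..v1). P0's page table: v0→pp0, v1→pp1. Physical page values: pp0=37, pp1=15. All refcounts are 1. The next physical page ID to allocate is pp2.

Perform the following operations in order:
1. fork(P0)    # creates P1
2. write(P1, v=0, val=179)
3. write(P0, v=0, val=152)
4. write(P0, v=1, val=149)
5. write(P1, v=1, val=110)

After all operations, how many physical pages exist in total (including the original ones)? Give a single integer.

Op 1: fork(P0) -> P1. 2 ppages; refcounts: pp0:2 pp1:2
Op 2: write(P1, v0, 179). refcount(pp0)=2>1 -> COPY to pp2. 3 ppages; refcounts: pp0:1 pp1:2 pp2:1
Op 3: write(P0, v0, 152). refcount(pp0)=1 -> write in place. 3 ppages; refcounts: pp0:1 pp1:2 pp2:1
Op 4: write(P0, v1, 149). refcount(pp1)=2>1 -> COPY to pp3. 4 ppages; refcounts: pp0:1 pp1:1 pp2:1 pp3:1
Op 5: write(P1, v1, 110). refcount(pp1)=1 -> write in place. 4 ppages; refcounts: pp0:1 pp1:1 pp2:1 pp3:1

Answer: 4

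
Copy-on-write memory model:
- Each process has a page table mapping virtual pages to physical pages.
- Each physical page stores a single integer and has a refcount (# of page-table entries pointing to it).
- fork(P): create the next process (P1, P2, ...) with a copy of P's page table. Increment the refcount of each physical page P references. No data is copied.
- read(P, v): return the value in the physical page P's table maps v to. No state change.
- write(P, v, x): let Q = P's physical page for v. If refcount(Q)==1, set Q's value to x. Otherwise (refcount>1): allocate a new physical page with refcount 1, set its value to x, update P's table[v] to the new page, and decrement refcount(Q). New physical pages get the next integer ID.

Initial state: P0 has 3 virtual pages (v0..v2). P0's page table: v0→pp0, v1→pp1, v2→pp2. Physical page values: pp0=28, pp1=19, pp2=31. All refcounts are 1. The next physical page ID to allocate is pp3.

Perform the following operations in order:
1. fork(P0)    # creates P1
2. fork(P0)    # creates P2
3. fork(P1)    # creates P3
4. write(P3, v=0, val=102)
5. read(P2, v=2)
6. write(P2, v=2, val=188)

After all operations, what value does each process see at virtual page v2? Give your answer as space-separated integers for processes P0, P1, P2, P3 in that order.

Op 1: fork(P0) -> P1. 3 ppages; refcounts: pp0:2 pp1:2 pp2:2
Op 2: fork(P0) -> P2. 3 ppages; refcounts: pp0:3 pp1:3 pp2:3
Op 3: fork(P1) -> P3. 3 ppages; refcounts: pp0:4 pp1:4 pp2:4
Op 4: write(P3, v0, 102). refcount(pp0)=4>1 -> COPY to pp3. 4 ppages; refcounts: pp0:3 pp1:4 pp2:4 pp3:1
Op 5: read(P2, v2) -> 31. No state change.
Op 6: write(P2, v2, 188). refcount(pp2)=4>1 -> COPY to pp4. 5 ppages; refcounts: pp0:3 pp1:4 pp2:3 pp3:1 pp4:1
P0: v2 -> pp2 = 31
P1: v2 -> pp2 = 31
P2: v2 -> pp4 = 188
P3: v2 -> pp2 = 31

Answer: 31 31 188 31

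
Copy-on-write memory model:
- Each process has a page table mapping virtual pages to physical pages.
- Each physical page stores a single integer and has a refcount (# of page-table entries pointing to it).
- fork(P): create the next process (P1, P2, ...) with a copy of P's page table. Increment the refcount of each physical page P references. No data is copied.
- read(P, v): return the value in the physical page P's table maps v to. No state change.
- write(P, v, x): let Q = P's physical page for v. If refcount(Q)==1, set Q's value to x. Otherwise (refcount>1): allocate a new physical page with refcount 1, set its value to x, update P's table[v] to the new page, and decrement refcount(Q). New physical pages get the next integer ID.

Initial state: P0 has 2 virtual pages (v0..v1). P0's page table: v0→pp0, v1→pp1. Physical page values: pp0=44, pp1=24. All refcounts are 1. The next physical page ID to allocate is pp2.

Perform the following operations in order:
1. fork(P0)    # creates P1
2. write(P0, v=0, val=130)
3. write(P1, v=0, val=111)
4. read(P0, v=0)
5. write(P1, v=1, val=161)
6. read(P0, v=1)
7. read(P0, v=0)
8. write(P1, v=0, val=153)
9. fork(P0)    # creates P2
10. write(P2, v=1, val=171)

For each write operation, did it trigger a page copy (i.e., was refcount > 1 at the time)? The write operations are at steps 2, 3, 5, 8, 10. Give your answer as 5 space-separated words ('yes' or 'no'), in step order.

Op 1: fork(P0) -> P1. 2 ppages; refcounts: pp0:2 pp1:2
Op 2: write(P0, v0, 130). refcount(pp0)=2>1 -> COPY to pp2. 3 ppages; refcounts: pp0:1 pp1:2 pp2:1
Op 3: write(P1, v0, 111). refcount(pp0)=1 -> write in place. 3 ppages; refcounts: pp0:1 pp1:2 pp2:1
Op 4: read(P0, v0) -> 130. No state change.
Op 5: write(P1, v1, 161). refcount(pp1)=2>1 -> COPY to pp3. 4 ppages; refcounts: pp0:1 pp1:1 pp2:1 pp3:1
Op 6: read(P0, v1) -> 24. No state change.
Op 7: read(P0, v0) -> 130. No state change.
Op 8: write(P1, v0, 153). refcount(pp0)=1 -> write in place. 4 ppages; refcounts: pp0:1 pp1:1 pp2:1 pp3:1
Op 9: fork(P0) -> P2. 4 ppages; refcounts: pp0:1 pp1:2 pp2:2 pp3:1
Op 10: write(P2, v1, 171). refcount(pp1)=2>1 -> COPY to pp4. 5 ppages; refcounts: pp0:1 pp1:1 pp2:2 pp3:1 pp4:1

yes no yes no yes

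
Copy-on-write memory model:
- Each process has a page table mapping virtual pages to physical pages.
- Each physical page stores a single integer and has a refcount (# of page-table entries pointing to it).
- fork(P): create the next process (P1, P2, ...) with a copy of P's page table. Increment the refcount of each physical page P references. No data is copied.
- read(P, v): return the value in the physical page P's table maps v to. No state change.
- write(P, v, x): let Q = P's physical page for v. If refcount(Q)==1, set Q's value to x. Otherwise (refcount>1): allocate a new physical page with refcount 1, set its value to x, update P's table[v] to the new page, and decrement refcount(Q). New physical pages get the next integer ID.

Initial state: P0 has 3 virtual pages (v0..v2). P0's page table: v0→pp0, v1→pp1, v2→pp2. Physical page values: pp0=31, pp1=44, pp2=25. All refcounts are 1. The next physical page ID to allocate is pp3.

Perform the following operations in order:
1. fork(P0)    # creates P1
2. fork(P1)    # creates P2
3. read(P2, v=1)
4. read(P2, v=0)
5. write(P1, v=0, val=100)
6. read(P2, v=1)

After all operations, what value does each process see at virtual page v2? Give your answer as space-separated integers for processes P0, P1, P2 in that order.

Answer: 25 25 25

Derivation:
Op 1: fork(P0) -> P1. 3 ppages; refcounts: pp0:2 pp1:2 pp2:2
Op 2: fork(P1) -> P2. 3 ppages; refcounts: pp0:3 pp1:3 pp2:3
Op 3: read(P2, v1) -> 44. No state change.
Op 4: read(P2, v0) -> 31. No state change.
Op 5: write(P1, v0, 100). refcount(pp0)=3>1 -> COPY to pp3. 4 ppages; refcounts: pp0:2 pp1:3 pp2:3 pp3:1
Op 6: read(P2, v1) -> 44. No state change.
P0: v2 -> pp2 = 25
P1: v2 -> pp2 = 25
P2: v2 -> pp2 = 25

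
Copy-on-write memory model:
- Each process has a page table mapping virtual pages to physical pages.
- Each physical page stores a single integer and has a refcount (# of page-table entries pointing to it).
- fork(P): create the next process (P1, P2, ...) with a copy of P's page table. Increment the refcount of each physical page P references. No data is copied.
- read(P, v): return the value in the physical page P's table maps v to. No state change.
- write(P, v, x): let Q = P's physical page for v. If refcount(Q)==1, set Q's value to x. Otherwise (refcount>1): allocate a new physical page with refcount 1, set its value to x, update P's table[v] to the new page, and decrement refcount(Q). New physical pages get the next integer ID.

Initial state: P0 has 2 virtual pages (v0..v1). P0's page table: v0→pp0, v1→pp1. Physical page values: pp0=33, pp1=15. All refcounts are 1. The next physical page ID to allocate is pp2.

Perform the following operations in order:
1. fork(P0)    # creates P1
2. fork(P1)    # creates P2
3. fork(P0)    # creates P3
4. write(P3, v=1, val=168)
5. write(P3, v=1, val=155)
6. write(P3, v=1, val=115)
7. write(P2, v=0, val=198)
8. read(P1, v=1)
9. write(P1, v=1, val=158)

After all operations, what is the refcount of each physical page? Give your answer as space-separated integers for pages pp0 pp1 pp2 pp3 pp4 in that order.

Op 1: fork(P0) -> P1. 2 ppages; refcounts: pp0:2 pp1:2
Op 2: fork(P1) -> P2. 2 ppages; refcounts: pp0:3 pp1:3
Op 3: fork(P0) -> P3. 2 ppages; refcounts: pp0:4 pp1:4
Op 4: write(P3, v1, 168). refcount(pp1)=4>1 -> COPY to pp2. 3 ppages; refcounts: pp0:4 pp1:3 pp2:1
Op 5: write(P3, v1, 155). refcount(pp2)=1 -> write in place. 3 ppages; refcounts: pp0:4 pp1:3 pp2:1
Op 6: write(P3, v1, 115). refcount(pp2)=1 -> write in place. 3 ppages; refcounts: pp0:4 pp1:3 pp2:1
Op 7: write(P2, v0, 198). refcount(pp0)=4>1 -> COPY to pp3. 4 ppages; refcounts: pp0:3 pp1:3 pp2:1 pp3:1
Op 8: read(P1, v1) -> 15. No state change.
Op 9: write(P1, v1, 158). refcount(pp1)=3>1 -> COPY to pp4. 5 ppages; refcounts: pp0:3 pp1:2 pp2:1 pp3:1 pp4:1

Answer: 3 2 1 1 1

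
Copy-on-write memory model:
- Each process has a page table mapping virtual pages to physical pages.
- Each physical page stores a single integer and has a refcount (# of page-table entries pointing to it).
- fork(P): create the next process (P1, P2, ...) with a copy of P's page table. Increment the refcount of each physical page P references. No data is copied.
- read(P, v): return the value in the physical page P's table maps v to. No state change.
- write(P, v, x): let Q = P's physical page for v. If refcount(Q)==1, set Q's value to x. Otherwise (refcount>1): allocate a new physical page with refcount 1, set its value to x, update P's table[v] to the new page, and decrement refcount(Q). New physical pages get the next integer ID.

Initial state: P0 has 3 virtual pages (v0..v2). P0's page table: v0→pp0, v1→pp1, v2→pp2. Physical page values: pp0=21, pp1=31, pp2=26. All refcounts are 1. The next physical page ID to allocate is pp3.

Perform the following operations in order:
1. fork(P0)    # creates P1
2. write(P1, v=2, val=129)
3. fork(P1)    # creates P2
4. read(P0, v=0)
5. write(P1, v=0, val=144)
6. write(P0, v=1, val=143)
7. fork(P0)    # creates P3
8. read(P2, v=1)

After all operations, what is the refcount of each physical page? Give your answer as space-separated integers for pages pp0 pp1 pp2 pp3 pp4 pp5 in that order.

Op 1: fork(P0) -> P1. 3 ppages; refcounts: pp0:2 pp1:2 pp2:2
Op 2: write(P1, v2, 129). refcount(pp2)=2>1 -> COPY to pp3. 4 ppages; refcounts: pp0:2 pp1:2 pp2:1 pp3:1
Op 3: fork(P1) -> P2. 4 ppages; refcounts: pp0:3 pp1:3 pp2:1 pp3:2
Op 4: read(P0, v0) -> 21. No state change.
Op 5: write(P1, v0, 144). refcount(pp0)=3>1 -> COPY to pp4. 5 ppages; refcounts: pp0:2 pp1:3 pp2:1 pp3:2 pp4:1
Op 6: write(P0, v1, 143). refcount(pp1)=3>1 -> COPY to pp5. 6 ppages; refcounts: pp0:2 pp1:2 pp2:1 pp3:2 pp4:1 pp5:1
Op 7: fork(P0) -> P3. 6 ppages; refcounts: pp0:3 pp1:2 pp2:2 pp3:2 pp4:1 pp5:2
Op 8: read(P2, v1) -> 31. No state change.

Answer: 3 2 2 2 1 2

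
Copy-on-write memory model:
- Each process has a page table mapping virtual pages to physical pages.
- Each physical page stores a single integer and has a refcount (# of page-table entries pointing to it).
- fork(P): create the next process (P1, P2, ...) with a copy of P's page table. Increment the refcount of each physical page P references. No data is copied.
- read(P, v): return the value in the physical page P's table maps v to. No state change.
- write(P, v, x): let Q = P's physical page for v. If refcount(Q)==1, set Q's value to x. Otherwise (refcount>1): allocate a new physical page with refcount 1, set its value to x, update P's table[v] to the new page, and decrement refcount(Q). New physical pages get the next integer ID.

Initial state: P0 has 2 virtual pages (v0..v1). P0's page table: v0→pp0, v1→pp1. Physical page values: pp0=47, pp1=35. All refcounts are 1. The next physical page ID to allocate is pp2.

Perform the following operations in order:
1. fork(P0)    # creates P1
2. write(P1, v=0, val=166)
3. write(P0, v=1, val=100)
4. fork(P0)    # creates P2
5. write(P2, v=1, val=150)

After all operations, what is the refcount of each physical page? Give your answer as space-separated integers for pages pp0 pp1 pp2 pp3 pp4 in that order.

Answer: 2 1 1 1 1

Derivation:
Op 1: fork(P0) -> P1. 2 ppages; refcounts: pp0:2 pp1:2
Op 2: write(P1, v0, 166). refcount(pp0)=2>1 -> COPY to pp2. 3 ppages; refcounts: pp0:1 pp1:2 pp2:1
Op 3: write(P0, v1, 100). refcount(pp1)=2>1 -> COPY to pp3. 4 ppages; refcounts: pp0:1 pp1:1 pp2:1 pp3:1
Op 4: fork(P0) -> P2. 4 ppages; refcounts: pp0:2 pp1:1 pp2:1 pp3:2
Op 5: write(P2, v1, 150). refcount(pp3)=2>1 -> COPY to pp4. 5 ppages; refcounts: pp0:2 pp1:1 pp2:1 pp3:1 pp4:1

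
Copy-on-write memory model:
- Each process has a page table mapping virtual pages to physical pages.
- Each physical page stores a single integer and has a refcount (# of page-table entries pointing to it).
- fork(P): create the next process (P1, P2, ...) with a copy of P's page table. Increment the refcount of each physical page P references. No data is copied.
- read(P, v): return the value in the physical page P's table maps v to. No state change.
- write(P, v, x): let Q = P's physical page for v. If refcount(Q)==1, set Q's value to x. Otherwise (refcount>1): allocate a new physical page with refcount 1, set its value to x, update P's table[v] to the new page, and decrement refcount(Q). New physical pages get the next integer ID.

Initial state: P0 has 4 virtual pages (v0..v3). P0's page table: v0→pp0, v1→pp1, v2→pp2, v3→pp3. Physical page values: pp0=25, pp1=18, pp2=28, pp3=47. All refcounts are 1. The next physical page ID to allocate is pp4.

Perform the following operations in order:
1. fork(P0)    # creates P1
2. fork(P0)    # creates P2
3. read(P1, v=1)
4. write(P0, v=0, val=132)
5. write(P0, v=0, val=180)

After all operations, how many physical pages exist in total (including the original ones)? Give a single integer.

Answer: 5

Derivation:
Op 1: fork(P0) -> P1. 4 ppages; refcounts: pp0:2 pp1:2 pp2:2 pp3:2
Op 2: fork(P0) -> P2. 4 ppages; refcounts: pp0:3 pp1:3 pp2:3 pp3:3
Op 3: read(P1, v1) -> 18. No state change.
Op 4: write(P0, v0, 132). refcount(pp0)=3>1 -> COPY to pp4. 5 ppages; refcounts: pp0:2 pp1:3 pp2:3 pp3:3 pp4:1
Op 5: write(P0, v0, 180). refcount(pp4)=1 -> write in place. 5 ppages; refcounts: pp0:2 pp1:3 pp2:3 pp3:3 pp4:1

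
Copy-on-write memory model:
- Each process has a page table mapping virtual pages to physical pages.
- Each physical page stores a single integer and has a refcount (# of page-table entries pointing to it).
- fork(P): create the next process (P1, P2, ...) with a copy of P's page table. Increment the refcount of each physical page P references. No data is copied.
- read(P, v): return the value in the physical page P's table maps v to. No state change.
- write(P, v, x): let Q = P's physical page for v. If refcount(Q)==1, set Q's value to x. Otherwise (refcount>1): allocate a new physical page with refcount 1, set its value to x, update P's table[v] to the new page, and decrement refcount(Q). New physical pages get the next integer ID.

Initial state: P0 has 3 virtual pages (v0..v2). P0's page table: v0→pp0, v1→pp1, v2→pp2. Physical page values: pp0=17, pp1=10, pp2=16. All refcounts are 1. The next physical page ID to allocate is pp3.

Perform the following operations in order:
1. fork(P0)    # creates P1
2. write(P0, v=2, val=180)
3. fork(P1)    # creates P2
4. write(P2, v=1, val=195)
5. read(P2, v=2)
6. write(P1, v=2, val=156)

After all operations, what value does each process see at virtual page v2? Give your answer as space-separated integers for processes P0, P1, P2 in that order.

Answer: 180 156 16

Derivation:
Op 1: fork(P0) -> P1. 3 ppages; refcounts: pp0:2 pp1:2 pp2:2
Op 2: write(P0, v2, 180). refcount(pp2)=2>1 -> COPY to pp3. 4 ppages; refcounts: pp0:2 pp1:2 pp2:1 pp3:1
Op 3: fork(P1) -> P2. 4 ppages; refcounts: pp0:3 pp1:3 pp2:2 pp3:1
Op 4: write(P2, v1, 195). refcount(pp1)=3>1 -> COPY to pp4. 5 ppages; refcounts: pp0:3 pp1:2 pp2:2 pp3:1 pp4:1
Op 5: read(P2, v2) -> 16. No state change.
Op 6: write(P1, v2, 156). refcount(pp2)=2>1 -> COPY to pp5. 6 ppages; refcounts: pp0:3 pp1:2 pp2:1 pp3:1 pp4:1 pp5:1
P0: v2 -> pp3 = 180
P1: v2 -> pp5 = 156
P2: v2 -> pp2 = 16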